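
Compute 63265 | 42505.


0b1111011100100001 | 0b1010011000001001 = 0b1111011100101001 = 63273

63273


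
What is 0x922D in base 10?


922D hex = 37421 decimal

37421


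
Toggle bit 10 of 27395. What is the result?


27395 ^ (1 << 10) = 27395 ^ 1024 = 28419

28419


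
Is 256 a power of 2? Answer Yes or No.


0b100000000. Only one bit set => Yes

Yes


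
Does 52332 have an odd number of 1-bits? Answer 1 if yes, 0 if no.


0b1100110001101100 has 8 ones => parity 0

0


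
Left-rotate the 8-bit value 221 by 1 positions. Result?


Rotate 0b11011101 left by 1 (8-bit) = 0b10111011 = 187

187


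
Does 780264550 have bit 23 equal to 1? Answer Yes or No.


0b101110100000011110010001100110, bit 23 = 1. Yes

Yes


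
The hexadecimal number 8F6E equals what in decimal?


8F6E hex = 36718 decimal

36718


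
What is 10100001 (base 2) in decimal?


10100001 in decimal = 161

161


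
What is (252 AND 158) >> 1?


Step 1: 252 & 158 = 156
Step 2: 156 >> 1 = 78

78


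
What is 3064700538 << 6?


0b10110110101010111001111001111010 << 6 = 0b10110110101010111001111001111010000000 = 196140834432

196140834432


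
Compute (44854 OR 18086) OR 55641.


Step 1: 44854 | 18086 = 61366
Step 2: 61366 | 55641 = 65535

65535


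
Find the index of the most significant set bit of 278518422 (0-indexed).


0b10000100110011101101010010110. Highest set bit at position 28

28


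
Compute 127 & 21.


0b1111111 & 0b10101 = 0b10101 = 21

21


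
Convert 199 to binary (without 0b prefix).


199 = 11000111 in binary

11000111


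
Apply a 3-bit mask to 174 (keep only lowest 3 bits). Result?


174 & 7 = 6

6


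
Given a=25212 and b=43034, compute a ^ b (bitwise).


25212 ^ 43034 = 51814

51814


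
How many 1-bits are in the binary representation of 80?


0b1010000 has 2 set bits

2


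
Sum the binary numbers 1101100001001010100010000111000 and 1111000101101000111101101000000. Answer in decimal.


1101100001001010100010000111000 + 1111000101101000111101101000000 = 11100100110110011011111101111000 = 3839475576

3839475576


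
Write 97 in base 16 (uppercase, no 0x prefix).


97 = 61 hex

61


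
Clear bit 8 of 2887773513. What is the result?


2887773513 & ~(1 << 8) = 2887773257

2887773257


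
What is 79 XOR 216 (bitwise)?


0b1001111 ^ 0b11011000 = 0b10010111 = 151

151


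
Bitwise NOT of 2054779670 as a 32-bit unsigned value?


~0b1111010011110010111001100010110 = 0b10000101100001101000110011101001 = 2240187625 (32-bit unsigned)

2240187625


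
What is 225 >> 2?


0b11100001 >> 2 = 0b111000 = 56

56


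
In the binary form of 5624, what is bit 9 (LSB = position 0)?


0b1010111111000, position 9 = 0

0


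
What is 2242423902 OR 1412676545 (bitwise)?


0b10000101101010001010110001011110 | 0b1010100001100111011101111000001 = 0b11010101101110111011111111011111 = 3585851359

3585851359


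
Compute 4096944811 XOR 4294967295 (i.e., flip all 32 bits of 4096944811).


4096944811 ^ 4294967295 = 198022484

198022484


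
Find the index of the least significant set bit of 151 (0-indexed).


0b10010111. Lowest set bit at position 0

0


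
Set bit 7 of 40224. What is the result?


40224 | (1 << 7) = 40224 | 128 = 40352

40352


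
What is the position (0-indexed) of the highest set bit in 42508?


0b1010011000001100. Highest set bit at position 15

15


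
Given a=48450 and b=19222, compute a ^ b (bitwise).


48450 ^ 19222 = 63060

63060


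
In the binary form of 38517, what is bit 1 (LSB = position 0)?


0b1001011001110101, position 1 = 0

0


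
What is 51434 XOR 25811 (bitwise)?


0b1100100011101010 ^ 0b110010011010011 = 0b1010110000111001 = 44089

44089


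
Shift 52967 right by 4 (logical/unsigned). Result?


0b1100111011100111 >> 4 = 0b110011101110 = 3310

3310


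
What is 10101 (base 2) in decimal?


10101 in decimal = 21

21


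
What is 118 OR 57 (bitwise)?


0b1110110 | 0b111001 = 0b1111111 = 127

127


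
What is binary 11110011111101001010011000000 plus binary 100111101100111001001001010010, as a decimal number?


11110011111101001010011000000 + 100111101100111001001001010010 = 1000110001100100010011100010010 = 1177691922

1177691922


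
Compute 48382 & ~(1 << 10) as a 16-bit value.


48382 & ~(1 << 10) = 47358

47358


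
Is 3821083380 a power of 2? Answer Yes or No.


0b11100011110000010001101011110100. Multiple bits set => No

No


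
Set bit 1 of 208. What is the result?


208 | (1 << 1) = 208 | 2 = 210

210


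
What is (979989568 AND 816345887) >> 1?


Step 1: 979989568 & 816345887 = 807956480
Step 2: 807956480 >> 1 = 403978240

403978240


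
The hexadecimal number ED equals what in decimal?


ED hex = 237 decimal

237


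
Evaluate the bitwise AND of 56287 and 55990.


0b1101101111011111 & 0b1101101010110110 = 0b1101101010010110 = 55958

55958


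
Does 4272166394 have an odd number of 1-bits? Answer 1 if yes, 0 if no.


0b11111110101001000001010111111010 has 19 ones => parity 1

1


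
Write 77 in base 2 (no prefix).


77 = 1001101 in binary

1001101


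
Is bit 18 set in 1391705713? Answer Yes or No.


0b1010010111100111011111001110001, bit 18 = 0. No

No


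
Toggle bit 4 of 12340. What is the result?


12340 ^ (1 << 4) = 12340 ^ 16 = 12324

12324


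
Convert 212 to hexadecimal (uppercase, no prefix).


212 = D4 hex

D4


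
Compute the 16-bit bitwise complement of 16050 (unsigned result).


~0b11111010110010 = 0b1100000101001101 = 49485 (16-bit unsigned)

49485


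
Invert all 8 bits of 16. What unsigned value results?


16 ^ 255 = 239

239


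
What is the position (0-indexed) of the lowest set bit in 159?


0b10011111. Lowest set bit at position 0

0


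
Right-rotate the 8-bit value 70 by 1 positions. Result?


Rotate 0b1000110 right by 1 (8-bit) = 0b100011 = 35

35


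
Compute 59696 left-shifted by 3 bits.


0b1110100100110000 << 3 = 0b1110100100110000000 = 477568

477568


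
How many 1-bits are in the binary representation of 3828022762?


0b11100100001010101111110111101010 has 19 set bits

19


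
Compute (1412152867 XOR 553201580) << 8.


Step 1: 1412152867 ^ 553201580 = 1959956879
Step 2: 1959956879 << 8 = 501748961024

501748961024


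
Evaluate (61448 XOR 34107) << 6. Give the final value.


Step 1: 61448 ^ 34107 = 30003
Step 2: 30003 << 6 = 1920192

1920192


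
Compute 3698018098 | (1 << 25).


3698018098 | (1 << 25) = 3698018098 | 33554432 = 3731572530

3731572530


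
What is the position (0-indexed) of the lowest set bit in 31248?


0b111101000010000. Lowest set bit at position 4

4


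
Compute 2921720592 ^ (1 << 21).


2921720592 ^ (1 << 21) = 2921720592 ^ 2097152 = 2919623440

2919623440


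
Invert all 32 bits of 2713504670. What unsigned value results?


2713504670 ^ 4294967295 = 1581462625

1581462625


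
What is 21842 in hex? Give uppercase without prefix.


21842 = 5552 hex

5552


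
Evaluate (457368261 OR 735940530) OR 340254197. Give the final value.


Step 1: 457368261 | 735940530 = 1004531703
Step 2: 1004531703 | 340254197 = 1071644663

1071644663


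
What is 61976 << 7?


0b1111001000011000 << 7 = 0b11110010000110000000000 = 7932928

7932928


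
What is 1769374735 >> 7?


0b1101001011101101000010000001111 >> 7 = 0b110100101110110100001000 = 13823240

13823240


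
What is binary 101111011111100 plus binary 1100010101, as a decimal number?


101111011111100 + 1100010101 = 110001000010001 = 25105

25105


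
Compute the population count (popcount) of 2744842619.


0b10100011100110101111100101111011 has 20 set bits

20


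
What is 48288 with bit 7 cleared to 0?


48288 & ~(1 << 7) = 48160

48160


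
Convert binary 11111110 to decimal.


11111110 in decimal = 254

254


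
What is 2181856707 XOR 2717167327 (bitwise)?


0b10000010000011000111110111000011 ^ 0b10100001111101001010111011011111 = 0b100011111110001101001100011100 = 603509532

603509532


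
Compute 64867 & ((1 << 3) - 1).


64867 & 7 = 3

3


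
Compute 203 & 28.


0b11001011 & 0b11100 = 0b1000 = 8

8


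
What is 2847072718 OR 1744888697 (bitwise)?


0b10101001101100101110000111001110 | 0b1101000000000001110001101111001 = 0b11101001101100101110001111111111 = 3920815103

3920815103


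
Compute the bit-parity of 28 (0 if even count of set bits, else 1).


0b11100 has 3 ones => parity 1

1


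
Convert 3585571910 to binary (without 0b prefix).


3585571910 = 11010101101101110111110001000110 in binary

11010101101101110111110001000110


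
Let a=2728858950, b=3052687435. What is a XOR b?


2728858950 ^ 3052687435 = 391333133

391333133


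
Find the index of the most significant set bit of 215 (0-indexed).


0b11010111. Highest set bit at position 7

7


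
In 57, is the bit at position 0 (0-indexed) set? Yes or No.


0b111001, bit 0 = 1. Yes

Yes


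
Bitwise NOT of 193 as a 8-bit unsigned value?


~0b11000001 = 0b111110 = 62 (8-bit unsigned)

62


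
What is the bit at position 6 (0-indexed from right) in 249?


0b11111001, position 6 = 1

1


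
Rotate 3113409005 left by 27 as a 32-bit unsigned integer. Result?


Rotate 0b10111001100100101101100111101101 left by 27 (32-bit) = 0b1101101110011001001011011001111 = 1842124495

1842124495


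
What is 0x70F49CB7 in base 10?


70F49CB7 hex = 1895079095 decimal

1895079095


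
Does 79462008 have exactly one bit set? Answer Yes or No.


0b100101111000111111001111000. Multiple bits set => No

No


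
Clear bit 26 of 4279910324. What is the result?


4279910324 & ~(1 << 26) = 4212801460

4212801460


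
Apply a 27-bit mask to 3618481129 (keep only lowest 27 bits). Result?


3618481129 & 134217727 = 128820201

128820201


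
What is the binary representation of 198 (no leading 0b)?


198 = 11000110 in binary

11000110


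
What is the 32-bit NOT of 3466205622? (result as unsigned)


~0b11001110100110100001100110110110 = 0b110001011001011110011001001001 = 828761673 (32-bit unsigned)

828761673


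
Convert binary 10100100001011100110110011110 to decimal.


10100100001011100110110011110 in decimal = 344313246

344313246


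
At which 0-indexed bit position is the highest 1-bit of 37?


0b100101. Highest set bit at position 5

5


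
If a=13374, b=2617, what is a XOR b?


13374 ^ 2617 = 15879

15879


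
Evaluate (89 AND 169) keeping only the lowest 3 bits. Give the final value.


Step 1: 89 & 169 = 9
Step 2: 9 & 7 = 1

1


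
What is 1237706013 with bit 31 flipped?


1237706013 ^ (1 << 31) = 1237706013 ^ 2147483648 = 3385189661

3385189661


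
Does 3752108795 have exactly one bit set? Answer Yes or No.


0b11011111101001001010001011111011. Multiple bits set => No

No


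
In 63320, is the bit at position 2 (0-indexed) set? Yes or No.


0b1111011101011000, bit 2 = 0. No

No


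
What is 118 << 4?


0b1110110 << 4 = 0b11101100000 = 1888

1888


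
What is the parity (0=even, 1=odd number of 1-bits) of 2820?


0b101100000100 has 4 ones => parity 0

0


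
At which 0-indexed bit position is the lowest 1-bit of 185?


0b10111001. Lowest set bit at position 0

0


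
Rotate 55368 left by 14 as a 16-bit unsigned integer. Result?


Rotate 0b1101100001001000 left by 14 (16-bit) = 0b11011000010010 = 13842

13842


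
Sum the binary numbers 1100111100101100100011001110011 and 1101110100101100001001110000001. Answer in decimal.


1100111100101100100011001110011 + 1101110100101100001001110000001 = 11010110001011000101100111110100 = 3593230836

3593230836


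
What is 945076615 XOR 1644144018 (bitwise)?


0b111000010101001011100110000111 ^ 0b1100001111111111010010110010010 = 0b1011001101010110001110000010101 = 1504386069

1504386069


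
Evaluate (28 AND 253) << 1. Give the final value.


Step 1: 28 & 253 = 28
Step 2: 28 << 1 = 56

56


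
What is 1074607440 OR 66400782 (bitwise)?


0b1000000000011010011010101010000 | 0b11111101010011001000001110 = 0b1000011111111010011011101011110 = 1140668254

1140668254


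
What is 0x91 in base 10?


91 hex = 145 decimal

145


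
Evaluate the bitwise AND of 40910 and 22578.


0b1001111111001110 & 0b101100000110010 = 0b1100000000010 = 6146

6146


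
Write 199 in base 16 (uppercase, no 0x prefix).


199 = C7 hex

C7


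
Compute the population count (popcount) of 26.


0b11010 has 3 set bits

3


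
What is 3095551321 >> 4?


0b10111000100000100101110101011001 >> 4 = 0b1011100010000010010111010101 = 193471957

193471957


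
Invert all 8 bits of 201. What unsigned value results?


201 ^ 255 = 54

54


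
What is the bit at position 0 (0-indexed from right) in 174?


0b10101110, position 0 = 0

0


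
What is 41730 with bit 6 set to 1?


41730 | (1 << 6) = 41730 | 64 = 41794

41794


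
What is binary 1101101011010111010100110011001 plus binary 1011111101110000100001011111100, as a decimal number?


1101101011010111010100110011001 + 1011111101110000100001011111100 = 11001101001000111110110010010101 = 3441683605

3441683605


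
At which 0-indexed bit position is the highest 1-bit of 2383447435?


0b10001110000100001000010110001011. Highest set bit at position 31

31


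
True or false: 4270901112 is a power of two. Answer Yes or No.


0b11111110100100001100011101111000. Multiple bits set => No

No


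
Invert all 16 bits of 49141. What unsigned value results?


49141 ^ 65535 = 16394

16394


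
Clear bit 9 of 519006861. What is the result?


519006861 & ~(1 << 9) = 519006349

519006349


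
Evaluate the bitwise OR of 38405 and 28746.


0b1001011000000101 | 0b111000001001010 = 0b1111011001001111 = 63055

63055


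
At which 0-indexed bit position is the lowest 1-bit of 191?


0b10111111. Lowest set bit at position 0

0


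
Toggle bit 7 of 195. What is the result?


195 ^ (1 << 7) = 195 ^ 128 = 67

67


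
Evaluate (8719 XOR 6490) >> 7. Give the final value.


Step 1: 8719 ^ 6490 = 15189
Step 2: 15189 >> 7 = 118

118


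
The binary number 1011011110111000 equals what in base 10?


1011011110111000 in decimal = 47032

47032


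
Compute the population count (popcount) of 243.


0b11110011 has 6 set bits

6


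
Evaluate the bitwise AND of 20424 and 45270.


0b100111111001000 & 0b1011000011010110 = 0b11000000 = 192

192


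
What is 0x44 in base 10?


44 hex = 68 decimal

68


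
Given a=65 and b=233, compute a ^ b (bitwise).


65 ^ 233 = 168

168


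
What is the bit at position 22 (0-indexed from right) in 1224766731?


0b1001001000000000111010100001011, position 22 = 0

0


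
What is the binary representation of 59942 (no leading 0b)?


59942 = 1110101000100110 in binary

1110101000100110


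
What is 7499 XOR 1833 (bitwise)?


0b1110101001011 ^ 0b11100101001 = 0b1101001100010 = 6754

6754


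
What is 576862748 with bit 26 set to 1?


576862748 | (1 << 26) = 576862748 | 67108864 = 643971612

643971612


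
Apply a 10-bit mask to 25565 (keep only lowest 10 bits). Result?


25565 & 1023 = 989

989


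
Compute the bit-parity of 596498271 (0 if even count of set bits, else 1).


0b100011100011011101011101011111 has 19 ones => parity 1

1


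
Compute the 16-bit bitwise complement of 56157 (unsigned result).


~0b1101101101011101 = 0b10010010100010 = 9378 (16-bit unsigned)

9378


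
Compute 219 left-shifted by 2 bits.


0b11011011 << 2 = 0b1101101100 = 876

876


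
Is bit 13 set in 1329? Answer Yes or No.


0b10100110001, bit 13 = 0. No

No


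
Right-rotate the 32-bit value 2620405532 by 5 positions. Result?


Rotate 0b10011100001100000011011100011100 right by 5 (32-bit) = 0b11100100111000011000000110111000 = 3839984056

3839984056


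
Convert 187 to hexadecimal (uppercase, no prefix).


187 = BB hex

BB


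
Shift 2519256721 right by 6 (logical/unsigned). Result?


0b10010110001010001100111010010001 >> 6 = 0b10010110001010001100111010 = 39363386

39363386


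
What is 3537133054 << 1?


0b11010010110101000101110111111110 << 1 = 0b110100101101010001011101111111100 = 7074266108

7074266108


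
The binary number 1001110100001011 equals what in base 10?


1001110100001011 in decimal = 40203

40203


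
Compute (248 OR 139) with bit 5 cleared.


Step 1: 248 | 139 = 251
Step 2: 251 & ~(1 << 5) = 219

219


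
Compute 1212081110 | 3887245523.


0b1001000001111101110001111010110 | 0b11100111101100101010100011010011 = 0b11101111101111101110101111010111 = 4022266839

4022266839


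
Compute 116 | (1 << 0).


116 | (1 << 0) = 116 | 1 = 117

117


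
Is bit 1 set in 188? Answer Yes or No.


0b10111100, bit 1 = 0. No

No


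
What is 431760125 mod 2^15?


431760125 & 32767 = 8957

8957


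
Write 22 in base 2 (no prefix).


22 = 10110 in binary

10110


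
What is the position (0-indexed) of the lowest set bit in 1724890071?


0b1100110110011111011101111010111. Lowest set bit at position 0

0


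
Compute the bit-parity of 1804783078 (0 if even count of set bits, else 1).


0b1101011100100101100110111100110 has 18 ones => parity 0

0


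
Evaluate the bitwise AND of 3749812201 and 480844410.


0b11011111100000011001011111101001 & 0b11100101010010001101001111010 = 0b11100100000010001001001101000 = 478220904

478220904


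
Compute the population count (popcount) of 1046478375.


0b111110010111111111111000100111 has 22 set bits

22


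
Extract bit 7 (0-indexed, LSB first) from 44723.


0b1010111010110011, position 7 = 1

1


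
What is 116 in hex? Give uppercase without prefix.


116 = 74 hex

74


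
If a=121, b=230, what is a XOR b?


121 ^ 230 = 159

159


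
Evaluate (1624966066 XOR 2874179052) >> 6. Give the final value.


Step 1: 1624966066 ^ 2874179052 = 3414916702
Step 2: 3414916702 >> 6 = 53358073

53358073


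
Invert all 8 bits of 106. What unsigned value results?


106 ^ 255 = 149

149


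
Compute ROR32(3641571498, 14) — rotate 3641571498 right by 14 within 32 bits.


Rotate 0b11011001000011011111100010101010 right by 14 (32-bit) = 0b11100010101010110110010000110111 = 3802883127

3802883127


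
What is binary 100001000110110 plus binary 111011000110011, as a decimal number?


100001000110110 + 111011000110011 = 1011100001101001 = 47209

47209


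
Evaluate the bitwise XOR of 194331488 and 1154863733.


0b1011100101010100001101100000 ^ 0b1000100110101011101001001110101 = 0b1001111010000001001000100010101 = 1329631509

1329631509


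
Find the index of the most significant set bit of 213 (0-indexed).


0b11010101. Highest set bit at position 7

7


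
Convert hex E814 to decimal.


E814 hex = 59412 decimal

59412


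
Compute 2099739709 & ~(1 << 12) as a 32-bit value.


2099739709 & ~(1 << 12) = 2099735613

2099735613


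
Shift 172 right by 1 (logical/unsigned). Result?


0b10101100 >> 1 = 0b1010110 = 86

86


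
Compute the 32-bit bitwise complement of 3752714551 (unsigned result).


~0b11011111101011011110000100110111 = 0b100000010100100001111011001000 = 542252744 (32-bit unsigned)

542252744


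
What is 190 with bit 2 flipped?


190 ^ (1 << 2) = 190 ^ 4 = 186

186


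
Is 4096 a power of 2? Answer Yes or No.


0b1000000000000. Only one bit set => Yes

Yes


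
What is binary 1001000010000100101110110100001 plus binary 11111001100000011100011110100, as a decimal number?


1001000010000100101110110100001 + 11111001100000011100011110100 = 1100111011100101001011010010101 = 1735562901

1735562901


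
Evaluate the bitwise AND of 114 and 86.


0b1110010 & 0b1010110 = 0b1010010 = 82

82


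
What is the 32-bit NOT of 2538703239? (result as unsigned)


~0b10010111010100011000100110000111 = 0b1101000101011100111011001111000 = 1756264056 (32-bit unsigned)

1756264056


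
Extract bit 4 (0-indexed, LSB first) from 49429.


0b1100000100010101, position 4 = 1

1


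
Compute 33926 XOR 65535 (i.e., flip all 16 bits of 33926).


33926 ^ 65535 = 31609

31609


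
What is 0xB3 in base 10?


B3 hex = 179 decimal

179


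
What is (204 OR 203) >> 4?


Step 1: 204 | 203 = 207
Step 2: 207 >> 4 = 12

12


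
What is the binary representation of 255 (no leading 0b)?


255 = 11111111 in binary

11111111


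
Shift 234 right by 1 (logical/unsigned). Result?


0b11101010 >> 1 = 0b1110101 = 117

117


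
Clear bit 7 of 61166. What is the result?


61166 & ~(1 << 7) = 61038

61038


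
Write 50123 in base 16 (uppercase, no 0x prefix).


50123 = C3CB hex

C3CB


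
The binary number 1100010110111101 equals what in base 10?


1100010110111101 in decimal = 50621

50621


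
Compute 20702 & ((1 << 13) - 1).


20702 & 8191 = 4318

4318


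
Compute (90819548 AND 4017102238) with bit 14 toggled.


Step 1: 90819548 & 4017102238 = 90179996
Step 2: 90179996 ^ (1 << 14) = 90179996 ^ 16384 = 90196380

90196380


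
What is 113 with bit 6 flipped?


113 ^ (1 << 6) = 113 ^ 64 = 49

49


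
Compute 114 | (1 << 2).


114 | (1 << 2) = 114 | 4 = 118

118


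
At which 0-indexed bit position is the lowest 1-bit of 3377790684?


0b11001001010101001111111011011100. Lowest set bit at position 2

2


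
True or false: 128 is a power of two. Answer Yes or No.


0b10000000. Only one bit set => Yes

Yes


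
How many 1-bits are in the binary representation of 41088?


0b1010000010000000 has 3 set bits

3


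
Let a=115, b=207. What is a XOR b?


115 ^ 207 = 188

188


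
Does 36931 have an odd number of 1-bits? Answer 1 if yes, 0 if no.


0b1001000001000011 has 5 ones => parity 1

1


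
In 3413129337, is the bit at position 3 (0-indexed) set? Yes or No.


0b11001011011100000011100001111001, bit 3 = 1. Yes

Yes


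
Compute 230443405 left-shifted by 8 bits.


0b1101101111000100100110001101 << 8 = 0b110110111100010010011000110100000000 = 58993511680

58993511680


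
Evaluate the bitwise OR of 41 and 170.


0b101001 | 0b10101010 = 0b10101011 = 171

171


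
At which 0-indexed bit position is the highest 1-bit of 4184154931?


0b11111001011001010010001100110011. Highest set bit at position 31

31


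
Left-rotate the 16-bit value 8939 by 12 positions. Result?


Rotate 0b10001011101011 left by 12 (16-bit) = 0b1011001000101110 = 45614

45614


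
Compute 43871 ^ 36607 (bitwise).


0b1010101101011111 ^ 0b1000111011111111 = 0b10010110100000 = 9632

9632


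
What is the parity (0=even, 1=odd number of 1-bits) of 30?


0b11110 has 4 ones => parity 0

0


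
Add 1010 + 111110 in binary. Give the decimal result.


1010 + 111110 = 1001000 = 72

72


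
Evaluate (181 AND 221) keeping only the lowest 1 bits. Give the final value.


Step 1: 181 & 221 = 149
Step 2: 149 & 1 = 1

1


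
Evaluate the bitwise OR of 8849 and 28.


0b10001010010001 | 0b11100 = 0b10001010011101 = 8861

8861


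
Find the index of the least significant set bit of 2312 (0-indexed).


0b100100001000. Lowest set bit at position 3

3


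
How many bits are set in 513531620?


0b11110100110111101111011100100 has 19 set bits

19


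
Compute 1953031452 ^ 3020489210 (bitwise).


0b1110100011010001110010100011100 ^ 0b10110100000010010000000111111010 = 0b11000000011000011110010011100110 = 3227641062

3227641062


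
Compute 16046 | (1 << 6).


16046 | (1 << 6) = 16046 | 64 = 16110

16110


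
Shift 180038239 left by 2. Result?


0b1010101110110010101001011111 << 2 = 0b101010111011001010100101111100 = 720152956

720152956


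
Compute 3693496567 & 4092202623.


0b11011100001001100100100011110111 & 0b11110011111010100000111001111111 = 0b11010000001000100000100001110111 = 3491891319

3491891319


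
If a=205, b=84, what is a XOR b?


205 ^ 84 = 153

153


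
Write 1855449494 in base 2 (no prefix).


1855449494 = 1101110100101111110100110010110 in binary

1101110100101111110100110010110


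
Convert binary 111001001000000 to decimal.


111001001000000 in decimal = 29248

29248


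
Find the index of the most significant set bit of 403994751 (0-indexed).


0b11000000101000111100001111111. Highest set bit at position 28

28


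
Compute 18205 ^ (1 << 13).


18205 ^ (1 << 13) = 18205 ^ 8192 = 26397

26397


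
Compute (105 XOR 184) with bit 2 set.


Step 1: 105 ^ 184 = 209
Step 2: 209 | (1 << 2) = 209 | 4 = 213

213


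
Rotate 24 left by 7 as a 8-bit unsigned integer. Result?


Rotate 0b11000 left by 7 (8-bit) = 0b1100 = 12

12


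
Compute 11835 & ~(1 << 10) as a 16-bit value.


11835 & ~(1 << 10) = 10811

10811


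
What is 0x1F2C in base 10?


1F2C hex = 7980 decimal

7980


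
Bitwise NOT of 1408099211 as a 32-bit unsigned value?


~0b1010011111011011110001110001011 = 0b10101100000100100001110001110100 = 2886868084 (32-bit unsigned)

2886868084


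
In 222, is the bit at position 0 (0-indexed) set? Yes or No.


0b11011110, bit 0 = 0. No

No


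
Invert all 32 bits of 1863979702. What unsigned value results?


1863979702 ^ 4294967295 = 2430987593

2430987593


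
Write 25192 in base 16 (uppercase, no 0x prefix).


25192 = 6268 hex

6268


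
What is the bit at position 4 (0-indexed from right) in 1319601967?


0b1001110101001111000011100101111, position 4 = 0

0


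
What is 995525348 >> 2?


0b111011010101101000001011100100 >> 2 = 0b1110110101011010000010111001 = 248881337

248881337


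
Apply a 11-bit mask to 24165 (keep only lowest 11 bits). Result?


24165 & 2047 = 1637

1637


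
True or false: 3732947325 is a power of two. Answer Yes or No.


0b11011110100000000100000101111101. Multiple bits set => No

No


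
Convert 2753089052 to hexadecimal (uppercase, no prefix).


2753089052 = A418CE1C hex

A418CE1C


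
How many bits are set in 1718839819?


0b1100110011100110110101000001011 has 16 set bits

16


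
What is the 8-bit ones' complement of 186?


186 ^ 255 = 69

69


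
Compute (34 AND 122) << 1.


Step 1: 34 & 122 = 34
Step 2: 34 << 1 = 68

68


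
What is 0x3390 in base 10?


3390 hex = 13200 decimal

13200


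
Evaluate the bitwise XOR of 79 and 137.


0b1001111 ^ 0b10001001 = 0b11000110 = 198

198


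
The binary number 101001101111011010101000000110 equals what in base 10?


101001101111011010101000000110 in decimal = 700295686

700295686


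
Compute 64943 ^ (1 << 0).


64943 ^ (1 << 0) = 64943 ^ 1 = 64942

64942


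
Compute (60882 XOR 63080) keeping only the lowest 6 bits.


Step 1: 60882 ^ 63080 = 7098
Step 2: 7098 & 63 = 58

58


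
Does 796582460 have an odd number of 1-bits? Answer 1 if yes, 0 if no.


0b101111011110101110001000111100 has 18 ones => parity 0

0


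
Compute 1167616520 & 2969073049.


0b1000101100110000110101000001000 & 0b10110000111110000111010110011001 = 0b100110000110000000001000 = 9986056

9986056


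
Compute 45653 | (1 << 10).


45653 | (1 << 10) = 45653 | 1024 = 46677

46677


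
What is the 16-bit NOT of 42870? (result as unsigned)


~0b1010011101110110 = 0b101100010001001 = 22665 (16-bit unsigned)

22665


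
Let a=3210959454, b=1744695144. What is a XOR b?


3210959454 ^ 1744695144 = 3634279734

3634279734


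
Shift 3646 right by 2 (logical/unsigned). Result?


0b111000111110 >> 2 = 0b1110001111 = 911

911


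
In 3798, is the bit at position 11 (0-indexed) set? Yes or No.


0b111011010110, bit 11 = 1. Yes

Yes


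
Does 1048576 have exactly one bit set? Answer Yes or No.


0b100000000000000000000. Only one bit set => Yes

Yes


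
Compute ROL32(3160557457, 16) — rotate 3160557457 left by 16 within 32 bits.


Rotate 0b10111100011000100100011110010001 left by 16 (32-bit) = 0b1000111100100011011110001100010 = 1200733282

1200733282


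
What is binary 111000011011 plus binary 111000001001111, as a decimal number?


111000011011 + 111000001001111 = 111111001101010 = 32362

32362


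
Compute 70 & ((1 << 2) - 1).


70 & 3 = 2

2


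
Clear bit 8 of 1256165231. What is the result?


1256165231 & ~(1 << 8) = 1256164975

1256164975


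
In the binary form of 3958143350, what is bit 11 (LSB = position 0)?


0b11101011111011000111100101110110, position 11 = 1

1


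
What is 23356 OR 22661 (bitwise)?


0b101101100111100 | 0b101100010000101 = 0b101101110111101 = 23485

23485


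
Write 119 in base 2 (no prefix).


119 = 1110111 in binary

1110111


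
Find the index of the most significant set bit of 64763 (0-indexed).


0b1111110011111011. Highest set bit at position 15

15


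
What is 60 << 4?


0b111100 << 4 = 0b1111000000 = 960

960


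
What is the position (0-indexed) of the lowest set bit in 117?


0b1110101. Lowest set bit at position 0

0


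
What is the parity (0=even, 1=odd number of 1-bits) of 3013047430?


0b10110011100101110111010010000110 has 17 ones => parity 1

1


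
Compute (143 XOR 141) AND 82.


Step 1: 143 ^ 141 = 2
Step 2: 2 & 82 = 2

2


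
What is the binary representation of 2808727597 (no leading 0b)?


2808727597 = 10100111011010011100100000101101 in binary

10100111011010011100100000101101


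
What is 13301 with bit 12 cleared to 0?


13301 & ~(1 << 12) = 9205

9205


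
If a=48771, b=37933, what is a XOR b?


48771 ^ 37933 = 10926

10926


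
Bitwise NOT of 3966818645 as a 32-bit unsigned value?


~0b11101100011100001101100101010101 = 0b10011100011110010011010101010 = 328148650 (32-bit unsigned)

328148650


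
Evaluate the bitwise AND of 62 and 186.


0b111110 & 0b10111010 = 0b111010 = 58

58


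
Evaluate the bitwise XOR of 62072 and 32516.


0b1111001001111000 ^ 0b111111100000100 = 0b1000110101111100 = 36220

36220


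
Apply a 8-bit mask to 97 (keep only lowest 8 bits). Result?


97 & 255 = 97

97


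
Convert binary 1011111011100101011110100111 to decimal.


1011111011100101011110100111 in decimal = 200169383

200169383


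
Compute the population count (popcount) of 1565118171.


0b1011101010010011100111011011011 has 19 set bits

19


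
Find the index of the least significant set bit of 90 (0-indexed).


0b1011010. Lowest set bit at position 1

1


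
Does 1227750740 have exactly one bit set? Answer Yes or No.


0b1001001001011011111110101010100. Multiple bits set => No

No


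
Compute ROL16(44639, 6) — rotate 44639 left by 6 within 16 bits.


Rotate 0b1010111001011111 left by 6 (16-bit) = 0b1001011111101011 = 38891

38891


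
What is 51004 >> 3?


0b1100011100111100 >> 3 = 0b1100011100111 = 6375

6375


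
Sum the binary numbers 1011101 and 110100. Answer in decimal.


1011101 + 110100 = 10010001 = 145

145


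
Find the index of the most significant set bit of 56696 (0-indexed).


0b1101110101111000. Highest set bit at position 15

15


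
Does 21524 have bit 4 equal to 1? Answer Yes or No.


0b101010000010100, bit 4 = 1. Yes

Yes


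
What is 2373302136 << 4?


0b10001101011101011011011101111000 << 4 = 0b100011010111010110110111011110000000 = 37972834176

37972834176


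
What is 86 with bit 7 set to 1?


86 | (1 << 7) = 86 | 128 = 214

214


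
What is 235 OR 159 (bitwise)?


0b11101011 | 0b10011111 = 0b11111111 = 255

255


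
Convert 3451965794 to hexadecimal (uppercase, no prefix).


3451965794 = CDC0D162 hex

CDC0D162


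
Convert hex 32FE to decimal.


32FE hex = 13054 decimal

13054


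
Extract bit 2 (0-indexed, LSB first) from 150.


0b10010110, position 2 = 1

1


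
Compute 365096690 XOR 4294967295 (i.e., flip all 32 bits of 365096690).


365096690 ^ 4294967295 = 3929870605

3929870605


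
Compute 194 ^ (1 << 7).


194 ^ (1 << 7) = 194 ^ 128 = 66

66


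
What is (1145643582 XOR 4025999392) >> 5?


Step 1: 1145643582 ^ 4025999392 = 2881405470
Step 2: 2881405470 >> 5 = 90043920

90043920


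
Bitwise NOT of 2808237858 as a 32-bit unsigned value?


~0b10100111011000100100111100100010 = 0b1011000100111011011000011011101 = 1486729437 (32-bit unsigned)

1486729437


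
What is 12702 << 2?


0b11000110011110 << 2 = 0b1100011001111000 = 50808

50808


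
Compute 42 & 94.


0b101010 & 0b1011110 = 0b1010 = 10

10


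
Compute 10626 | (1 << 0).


10626 | (1 << 0) = 10626 | 1 = 10627

10627


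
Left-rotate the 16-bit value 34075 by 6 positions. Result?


Rotate 0b1000010100011011 left by 6 (16-bit) = 0b100011011100001 = 18145

18145


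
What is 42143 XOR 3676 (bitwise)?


0b1010010010011111 ^ 0b111001011100 = 0b1010101011000011 = 43715

43715


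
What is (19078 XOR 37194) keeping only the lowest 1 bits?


Step 1: 19078 ^ 37194 = 56268
Step 2: 56268 & 1 = 0

0


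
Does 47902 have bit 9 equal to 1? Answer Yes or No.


0b1011101100011110, bit 9 = 1. Yes

Yes


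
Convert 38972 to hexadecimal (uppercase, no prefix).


38972 = 983C hex

983C


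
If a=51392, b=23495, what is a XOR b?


51392 ^ 23495 = 37639

37639


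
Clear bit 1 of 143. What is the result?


143 & ~(1 << 1) = 141

141


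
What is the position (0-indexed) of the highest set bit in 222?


0b11011110. Highest set bit at position 7

7


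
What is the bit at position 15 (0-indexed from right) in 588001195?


0b100011000011000010111110101011, position 15 = 0

0


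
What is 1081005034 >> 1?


0b1000000011011101101001111101010 >> 1 = 0b100000001101110110100111110101 = 540502517

540502517


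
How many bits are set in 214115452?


0b1100110000110010010001111100 has 13 set bits

13


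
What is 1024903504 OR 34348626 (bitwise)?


0b111101000101101100100101010000 | 0b10000011000001111001010010 = 0b111111000111101101111101010010 = 1058987858

1058987858


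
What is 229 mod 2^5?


229 & 31 = 5

5


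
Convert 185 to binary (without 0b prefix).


185 = 10111001 in binary

10111001


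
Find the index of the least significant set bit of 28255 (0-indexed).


0b110111001011111. Lowest set bit at position 0

0


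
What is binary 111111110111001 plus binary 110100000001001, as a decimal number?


111111110111001 + 110100000001001 = 1110011111000010 = 59330

59330


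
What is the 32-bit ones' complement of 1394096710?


1394096710 ^ 4294967295 = 2900870585

2900870585


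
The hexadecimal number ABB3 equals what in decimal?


ABB3 hex = 43955 decimal

43955


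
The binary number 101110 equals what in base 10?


101110 in decimal = 46

46


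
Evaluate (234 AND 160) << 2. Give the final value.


Step 1: 234 & 160 = 160
Step 2: 160 << 2 = 640

640


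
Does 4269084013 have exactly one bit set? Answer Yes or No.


0b11111110011101010000110101101101. Multiple bits set => No

No


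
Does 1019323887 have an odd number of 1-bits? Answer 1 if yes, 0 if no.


0b111100110000011010010111101111 has 18 ones => parity 0

0


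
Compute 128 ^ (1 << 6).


128 ^ (1 << 6) = 128 ^ 64 = 192

192


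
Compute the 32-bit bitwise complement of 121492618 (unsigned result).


~0b111001111011101010010001010 = 0b11111000110000100010101101110101 = 4173474677 (32-bit unsigned)

4173474677


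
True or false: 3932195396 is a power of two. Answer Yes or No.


0b11101010011000001000101001000100. Multiple bits set => No

No


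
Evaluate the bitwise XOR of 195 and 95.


0b11000011 ^ 0b1011111 = 0b10011100 = 156

156


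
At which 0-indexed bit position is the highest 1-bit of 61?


0b111101. Highest set bit at position 5

5


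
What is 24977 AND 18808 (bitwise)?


0b110000110010001 & 0b100100101111000 = 0b100000100010000 = 16656

16656


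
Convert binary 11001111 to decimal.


11001111 in decimal = 207

207


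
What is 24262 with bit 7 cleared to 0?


24262 & ~(1 << 7) = 24134

24134


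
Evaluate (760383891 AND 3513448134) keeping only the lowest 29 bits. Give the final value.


Step 1: 760383891 & 3513448134 = 21135490
Step 2: 21135490 & 536870911 = 21135490

21135490


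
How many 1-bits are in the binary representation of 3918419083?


0b11101001100011100101010010001011 has 16 set bits

16


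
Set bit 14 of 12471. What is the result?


12471 | (1 << 14) = 12471 | 16384 = 28855

28855


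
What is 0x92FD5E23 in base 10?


92FD5E23 hex = 2466078243 decimal

2466078243


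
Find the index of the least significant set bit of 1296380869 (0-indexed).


0b1001101010001010011001111000101. Lowest set bit at position 0

0


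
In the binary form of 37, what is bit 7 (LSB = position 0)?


0b100101, position 7 = 0

0


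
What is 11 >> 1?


0b1011 >> 1 = 0b101 = 5

5


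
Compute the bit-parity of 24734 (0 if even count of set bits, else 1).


0b110000010011110 has 7 ones => parity 1

1


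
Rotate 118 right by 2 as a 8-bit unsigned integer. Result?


Rotate 0b1110110 right by 2 (8-bit) = 0b10011101 = 157

157


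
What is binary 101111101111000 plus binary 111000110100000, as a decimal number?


101111101111000 + 111000110100000 = 1101000100011000 = 53528

53528


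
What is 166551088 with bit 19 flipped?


166551088 ^ (1 << 19) = 166551088 ^ 524288 = 166026800

166026800


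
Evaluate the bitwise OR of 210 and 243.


0b11010010 | 0b11110011 = 0b11110011 = 243

243


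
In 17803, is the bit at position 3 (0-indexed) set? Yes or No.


0b100010110001011, bit 3 = 1. Yes

Yes


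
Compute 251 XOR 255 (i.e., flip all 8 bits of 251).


251 ^ 255 = 4

4


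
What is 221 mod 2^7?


221 & 127 = 93

93


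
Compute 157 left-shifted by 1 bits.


0b10011101 << 1 = 0b100111010 = 314

314


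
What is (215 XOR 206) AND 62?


Step 1: 215 ^ 206 = 25
Step 2: 25 & 62 = 24

24


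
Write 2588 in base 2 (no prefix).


2588 = 101000011100 in binary

101000011100


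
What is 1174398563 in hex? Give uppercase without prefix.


1174398563 = 45FFE663 hex

45FFE663


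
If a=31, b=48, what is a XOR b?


31 ^ 48 = 47

47


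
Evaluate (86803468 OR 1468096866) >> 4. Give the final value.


Step 1: 86803468 | 1468096866 = 1471014254
Step 2: 1471014254 >> 4 = 91938390

91938390


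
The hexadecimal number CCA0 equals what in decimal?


CCA0 hex = 52384 decimal

52384


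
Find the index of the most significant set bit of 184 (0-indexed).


0b10111000. Highest set bit at position 7

7


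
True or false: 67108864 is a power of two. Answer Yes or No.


0b100000000000000000000000000. Only one bit set => Yes

Yes
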